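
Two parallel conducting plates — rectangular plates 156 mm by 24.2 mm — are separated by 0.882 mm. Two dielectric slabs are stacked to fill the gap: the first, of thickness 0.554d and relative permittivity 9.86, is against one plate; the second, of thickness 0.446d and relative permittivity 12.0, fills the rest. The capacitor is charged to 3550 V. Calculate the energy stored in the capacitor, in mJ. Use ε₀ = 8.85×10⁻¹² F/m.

A = 156 × 24.2 mm² = 3.78×10⁻³ m².
Stacked slabs ⇒ two capacitors in series, each with the full plate area.
C₁ = κ₁ε₀A/d₁ = 9.86 × 8.85×10⁻¹² × 3.78×10⁻³ / 4.89×10⁻⁴ = 6.74×10⁻¹⁰ F.
C₂ = κ₂ε₀A/d₂ = 12.0 × 8.85×10⁻¹² × 3.78×10⁻³ / 3.93×10⁻⁴ = 1.02×10⁻⁹ F.
C = (1/C₁ + 1/C₂)⁻¹ = 4.06×10⁻¹⁰ F.
U = ½CV² = ½ × 4.06×10⁻¹⁰ × (3550)² = 2.56×10⁻³ J.

2.56 mJ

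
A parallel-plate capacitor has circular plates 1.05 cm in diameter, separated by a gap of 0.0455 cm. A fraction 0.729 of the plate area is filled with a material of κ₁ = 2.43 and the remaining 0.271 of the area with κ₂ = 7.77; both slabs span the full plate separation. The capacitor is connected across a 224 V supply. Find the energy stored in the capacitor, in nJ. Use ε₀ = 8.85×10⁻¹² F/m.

A = π(1.05/2 cm)² = 8.66×10⁻⁵ m².
Side-by-side slabs ⇒ two capacitors in parallel, each spanning the full gap.
C₁ = κ₁ε₀A₁/d = 2.43 × 8.85×10⁻¹² × 6.31×10⁻⁵ / 4.55×10⁻⁴ = 2.98×10⁻¹² F.
C₂ = κ₂ε₀A₂/d = 7.77 × 8.85×10⁻¹² × 2.35×10⁻⁵ / 4.55×10⁻⁴ = 3.55×10⁻¹² F.
C = C₁ + C₂ = 6.53×10⁻¹² F.
U = ½CV² = ½ × 6.53×10⁻¹² × (224)² = 1.64×10⁻⁷ J.

U ≈ 164 nJ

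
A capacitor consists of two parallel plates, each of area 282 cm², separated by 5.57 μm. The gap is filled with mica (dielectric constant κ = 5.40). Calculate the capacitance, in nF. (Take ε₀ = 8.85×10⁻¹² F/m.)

242 nF

A = 282 cm² = 2.82×10⁻² m².
C = κε₀A/d = 5.40 × 8.85×10⁻¹² × 2.82×10⁻² / 5.57×10⁻⁶ = 2.42×10⁻⁷ F.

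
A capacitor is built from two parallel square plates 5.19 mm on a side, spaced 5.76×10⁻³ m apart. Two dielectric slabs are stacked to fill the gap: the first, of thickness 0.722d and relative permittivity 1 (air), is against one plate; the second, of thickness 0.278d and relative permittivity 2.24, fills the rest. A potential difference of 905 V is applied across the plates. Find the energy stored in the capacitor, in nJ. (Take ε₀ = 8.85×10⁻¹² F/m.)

A = (5.19 mm)² = 2.69×10⁻⁵ m².
Stacked slabs ⇒ two capacitors in series, each with the full plate area.
C₁ = κ₁ε₀A/d₁ = 1.00 × 8.85×10⁻¹² × 2.69×10⁻⁵ / 4.16×10⁻³ = 5.73×10⁻¹⁴ F.
C₂ = κ₂ε₀A/d₂ = 2.24 × 8.85×10⁻¹² × 2.69×10⁻⁵ / 1.60×10⁻³ = 3.33×10⁻¹³ F.
C = (1/C₁ + 1/C₂)⁻¹ = 4.89×10⁻¹⁴ F.
U = ½CV² = ½ × 4.89×10⁻¹⁴ × (905)² = 2.00×10⁻⁸ J.

20.0 nJ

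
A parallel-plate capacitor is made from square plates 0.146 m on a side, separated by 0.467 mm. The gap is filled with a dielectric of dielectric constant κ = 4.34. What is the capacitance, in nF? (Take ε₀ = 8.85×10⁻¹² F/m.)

C ≈ 1.75 nF

A = (0.146 m)² = 2.13×10⁻² m².
C = κε₀A/d = 4.34 × 8.85×10⁻¹² × 2.13×10⁻² / 4.67×10⁻⁴ = 1.75×10⁻⁹ F.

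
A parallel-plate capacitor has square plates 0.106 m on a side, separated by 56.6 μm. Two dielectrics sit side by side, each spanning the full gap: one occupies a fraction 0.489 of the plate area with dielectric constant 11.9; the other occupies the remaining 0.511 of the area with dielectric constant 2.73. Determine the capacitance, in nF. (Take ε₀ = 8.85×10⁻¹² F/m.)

12.7 nF

A = (0.106 m)² = 1.12×10⁻² m².
Side-by-side slabs ⇒ two capacitors in parallel, each spanning the full gap.
C₁ = κ₁ε₀A₁/d = 11.9 × 8.85×10⁻¹² × 5.49×10⁻³ / 5.66×10⁻⁵ = 1.02×10⁻⁸ F.
C₂ = κ₂ε₀A₂/d = 2.73 × 8.85×10⁻¹² × 5.74×10⁻³ / 5.66×10⁻⁵ = 2.45×10⁻⁹ F.
C = C₁ + C₂ = 1.27×10⁻⁸ F.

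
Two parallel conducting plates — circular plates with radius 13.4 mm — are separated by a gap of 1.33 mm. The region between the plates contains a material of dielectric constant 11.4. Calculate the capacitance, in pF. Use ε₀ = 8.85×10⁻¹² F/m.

A = π(13.4 mm)² = 5.64×10⁻⁴ m².
C = κε₀A/d = 11.4 × 8.85×10⁻¹² × 5.64×10⁻⁴ / 1.33×10⁻³ = 4.28×10⁻¹¹ F.

C ≈ 42.8 pF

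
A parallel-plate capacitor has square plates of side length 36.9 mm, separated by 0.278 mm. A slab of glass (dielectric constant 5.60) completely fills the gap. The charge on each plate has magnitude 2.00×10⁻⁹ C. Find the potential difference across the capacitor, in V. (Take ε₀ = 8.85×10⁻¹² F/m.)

V ≈ 8.24 V

A = (36.9 mm)² = 1.36×10⁻³ m².
C = κε₀A/d = 5.60 × 8.85×10⁻¹² × 1.36×10⁻³ / 2.78×10⁻⁴ = 2.43×10⁻¹⁰ F.
V = Q/C = 2.00×10⁻⁹ / 2.43×10⁻¹⁰ = 8.24 V.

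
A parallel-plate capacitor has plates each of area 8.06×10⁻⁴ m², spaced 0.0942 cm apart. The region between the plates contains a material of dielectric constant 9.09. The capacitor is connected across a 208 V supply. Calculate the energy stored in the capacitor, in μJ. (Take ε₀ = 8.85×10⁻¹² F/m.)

C = κε₀A/d = 9.09 × 8.85×10⁻¹² × 8.06×10⁻⁴ / 9.42×10⁻⁴ = 6.88×10⁻¹¹ F.
U = ½CV² = ½ × 6.88×10⁻¹¹ × (208)² = 1.49×10⁻⁶ J.

U ≈ 1.49 μJ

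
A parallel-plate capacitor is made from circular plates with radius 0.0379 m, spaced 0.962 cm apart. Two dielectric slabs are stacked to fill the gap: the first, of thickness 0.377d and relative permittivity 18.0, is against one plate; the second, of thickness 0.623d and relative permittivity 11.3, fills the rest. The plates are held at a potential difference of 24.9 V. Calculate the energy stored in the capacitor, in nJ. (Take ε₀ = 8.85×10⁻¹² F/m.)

A = π(0.0379 m)² = 4.51×10⁻³ m².
Stacked slabs ⇒ two capacitors in series, each with the full plate area.
C₁ = κ₁ε₀A/d₁ = 18.0 × 8.85×10⁻¹² × 4.51×10⁻³ / 3.63×10⁻³ = 1.98×10⁻¹⁰ F.
C₂ = κ₂ε₀A/d₂ = 11.3 × 8.85×10⁻¹² × 4.51×10⁻³ / 5.99×10⁻³ = 7.53×10⁻¹¹ F.
C = (1/C₁ + 1/C₂)⁻¹ = 5.46×10⁻¹¹ F.
U = ½CV² = ½ × 5.46×10⁻¹¹ × (24.9)² = 1.69×10⁻⁸ J.

U ≈ 16.9 nJ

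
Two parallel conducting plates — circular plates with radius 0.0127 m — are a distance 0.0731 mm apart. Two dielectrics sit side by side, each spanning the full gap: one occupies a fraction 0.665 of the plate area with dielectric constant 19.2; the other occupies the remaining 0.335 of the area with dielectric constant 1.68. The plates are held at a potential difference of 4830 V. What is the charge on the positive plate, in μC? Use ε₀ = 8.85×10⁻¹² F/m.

A = π(0.0127 m)² = 5.07×10⁻⁴ m².
Side-by-side slabs ⇒ two capacitors in parallel, each spanning the full gap.
C₁ = κ₁ε₀A₁/d = 19.2 × 8.85×10⁻¹² × 3.37×10⁻⁴ / 7.31×10⁻⁵ = 7.83×10⁻¹⁰ F.
C₂ = κ₂ε₀A₂/d = 1.68 × 8.85×10⁻¹² × 1.70×10⁻⁴ / 7.31×10⁻⁵ = 3.45×10⁻¹¹ F.
C = C₁ + C₂ = 8.18×10⁻¹⁰ F.
Q = CV = 8.18×10⁻¹⁰ × 4830 = 3.95×10⁻⁶ C.

3.95 μC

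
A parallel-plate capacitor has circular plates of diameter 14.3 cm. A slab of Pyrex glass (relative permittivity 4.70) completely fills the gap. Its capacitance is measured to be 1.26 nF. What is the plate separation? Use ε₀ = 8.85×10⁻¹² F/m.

d ≈ 0.530 mm

A = π(14.3/2 cm)² = 1.61×10⁻² m².
d = κε₀A/C = 4.70 × 8.85×10⁻¹² × 1.61×10⁻² / 1.26×10⁻⁹ = 5.30×10⁻⁴ m.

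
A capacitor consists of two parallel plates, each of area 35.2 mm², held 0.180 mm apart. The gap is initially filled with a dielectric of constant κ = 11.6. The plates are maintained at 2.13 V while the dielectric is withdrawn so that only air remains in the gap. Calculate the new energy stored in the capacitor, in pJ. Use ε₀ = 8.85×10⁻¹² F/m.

3.93 pJ

A = 35.2 mm² = 3.52×10⁻⁵ m².
Initially C₁ = κε₀A/d = 11.6 × 8.85×10⁻¹² × 3.52×10⁻⁵ / 1.80×10⁻⁴ = 2.01×10⁻¹¹ F.
U₁ = 4.55×10⁻¹¹ J.
Battery connected ⇒ V is held fixed. C₂ = 0.0862 C₁ and U = ½CV², so U₂/U₁ = C₂/C₁ = 0.0862.
U₂ = 0.0862 × 4.55×10⁻¹¹ = 3.93×10⁻¹² J.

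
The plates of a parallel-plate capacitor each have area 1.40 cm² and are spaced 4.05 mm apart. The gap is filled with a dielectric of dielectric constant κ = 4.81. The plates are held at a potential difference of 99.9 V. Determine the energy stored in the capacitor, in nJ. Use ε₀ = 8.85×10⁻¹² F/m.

A = 1.40 cm² = 1.40×10⁻⁴ m².
C = κε₀A/d = 4.81 × 8.85×10⁻¹² × 1.40×10⁻⁴ / 4.05×10⁻³ = 1.47×10⁻¹² F.
U = ½CV² = ½ × 1.47×10⁻¹² × (99.9)² = 7.34×10⁻⁹ J.

7.34 nJ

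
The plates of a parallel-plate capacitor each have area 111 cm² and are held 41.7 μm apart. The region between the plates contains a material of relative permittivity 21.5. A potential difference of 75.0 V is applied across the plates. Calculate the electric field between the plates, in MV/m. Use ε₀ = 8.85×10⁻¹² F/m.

E ≈ 1.80 MV/m

E = V/d = 75.0 / 4.17×10⁻⁵ = 1.80×10⁶ V/m.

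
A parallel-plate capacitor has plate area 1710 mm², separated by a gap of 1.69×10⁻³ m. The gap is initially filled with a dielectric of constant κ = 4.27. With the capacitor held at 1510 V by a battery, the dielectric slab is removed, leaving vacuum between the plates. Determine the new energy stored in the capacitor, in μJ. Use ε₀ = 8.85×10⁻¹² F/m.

A = 1710 mm² = 1.71×10⁻³ m².
Initially C₁ = κε₀A/d = 4.27 × 8.85×10⁻¹² × 1.71×10⁻³ / 1.69×10⁻³ = 3.82×10⁻¹¹ F.
U₁ = 4.36×10⁻⁵ J.
Battery connected ⇒ V is held fixed. C₂ = 0.234 C₁ and U = ½CV², so U₂/U₁ = C₂/C₁ = 0.234.
U₂ = 0.234 × 4.36×10⁻⁵ = 1.02×10⁻⁵ J.

U ≈ 10.2 μJ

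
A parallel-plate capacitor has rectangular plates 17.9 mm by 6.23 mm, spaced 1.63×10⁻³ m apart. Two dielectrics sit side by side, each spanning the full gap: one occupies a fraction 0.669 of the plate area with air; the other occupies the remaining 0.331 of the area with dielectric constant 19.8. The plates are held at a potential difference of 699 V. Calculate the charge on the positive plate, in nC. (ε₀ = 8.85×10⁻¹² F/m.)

3.06 nC

A = 17.9 × 6.23 mm² = 1.12×10⁻⁴ m².
Side-by-side slabs ⇒ two capacitors in parallel, each spanning the full gap.
C₁ = κ₁ε₀A₁/d = 1.00 × 8.85×10⁻¹² × 7.46×10⁻⁵ / 1.63×10⁻³ = 4.05×10⁻¹³ F.
C₂ = κ₂ε₀A₂/d = 19.8 × 8.85×10⁻¹² × 3.69×10⁻⁵ / 1.63×10⁻³ = 3.97×10⁻¹² F.
C = C₁ + C₂ = 4.37×10⁻¹² F.
Q = CV = 4.37×10⁻¹² × 699 = 3.06×10⁻⁹ C.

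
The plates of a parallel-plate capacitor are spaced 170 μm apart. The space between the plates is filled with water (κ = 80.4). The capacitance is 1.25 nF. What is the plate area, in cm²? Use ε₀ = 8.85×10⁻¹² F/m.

2.99 cm²

A = Cd/(κε₀) = 1.25×10⁻⁹ × 1.70×10⁻⁴ / (80.4 × 8.85×10⁻¹²) = 2.99×10⁻⁴ m².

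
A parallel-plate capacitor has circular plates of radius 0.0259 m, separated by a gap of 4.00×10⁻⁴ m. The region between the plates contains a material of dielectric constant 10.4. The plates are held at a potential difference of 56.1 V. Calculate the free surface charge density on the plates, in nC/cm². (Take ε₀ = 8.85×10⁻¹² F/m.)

A = π(0.0259 m)² = 2.11×10⁻³ m².
C = κε₀A/d = 10.4 × 8.85×10⁻¹² × 2.11×10⁻³ / 4.00×10⁻⁴ = 4.85×10⁻¹⁰ F.
σ = Q/A = CV/A = 4.85×10⁻¹⁰ × 56.1 / 2.11×10⁻³ = 1.29×10⁻⁵ C/m².

σ ≈ 1.29 nC/cm²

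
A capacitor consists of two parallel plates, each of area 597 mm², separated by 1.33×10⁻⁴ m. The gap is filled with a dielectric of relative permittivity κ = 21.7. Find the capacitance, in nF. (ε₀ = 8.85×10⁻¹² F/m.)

C ≈ 0.862 nF

A = 597 mm² = 5.97×10⁻⁴ m².
C = κε₀A/d = 21.7 × 8.85×10⁻¹² × 5.97×10⁻⁴ / 1.33×10⁻⁴ = 8.62×10⁻¹⁰ F.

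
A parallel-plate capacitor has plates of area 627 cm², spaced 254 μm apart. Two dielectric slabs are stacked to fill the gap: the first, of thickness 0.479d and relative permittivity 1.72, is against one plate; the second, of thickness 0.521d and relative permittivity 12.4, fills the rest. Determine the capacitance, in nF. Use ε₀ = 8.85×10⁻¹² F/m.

A = 627 cm² = 6.27×10⁻² m².
Stacked slabs ⇒ two capacitors in series, each with the full plate area.
C₁ = κ₁ε₀A/d₁ = 1.72 × 8.85×10⁻¹² × 6.27×10⁻² / 1.22×10⁻⁴ = 7.84×10⁻⁹ F.
C₂ = κ₂ε₀A/d₂ = 12.4 × 8.85×10⁻¹² × 6.27×10⁻² / 1.32×10⁻⁴ = 5.20×10⁻⁸ F.
C = (1/C₁ + 1/C₂)⁻¹ = 6.82×10⁻⁹ F.

6.82 nF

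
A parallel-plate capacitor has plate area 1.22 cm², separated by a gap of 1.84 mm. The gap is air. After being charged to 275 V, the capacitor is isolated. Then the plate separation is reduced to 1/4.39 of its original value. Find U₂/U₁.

Isolated ⇒ Q is held fixed.
C₂ = 4.39 C₁ and U = Q²/(2C), so U₂/U₁ = C₁/C₂ = 0.228.

0.228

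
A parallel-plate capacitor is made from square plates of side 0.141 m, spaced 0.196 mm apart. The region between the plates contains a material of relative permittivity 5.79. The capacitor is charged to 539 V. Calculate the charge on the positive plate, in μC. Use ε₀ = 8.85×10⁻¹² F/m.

A = (0.141 m)² = 1.99×10⁻² m².
C = κε₀A/d = 5.79 × 8.85×10⁻¹² × 1.99×10⁻² / 1.96×10⁻⁴ = 5.20×10⁻⁹ F.
Q = CV = 5.20×10⁻⁹ × 539 = 2.80×10⁻⁶ C.

Q ≈ 2.80 μC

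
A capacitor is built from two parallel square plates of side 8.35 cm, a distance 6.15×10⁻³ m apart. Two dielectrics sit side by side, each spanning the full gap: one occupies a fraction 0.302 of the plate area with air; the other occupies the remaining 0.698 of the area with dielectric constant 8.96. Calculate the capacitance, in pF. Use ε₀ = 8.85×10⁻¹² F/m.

65.8 pF

A = (8.35 cm)² = 6.97×10⁻³ m².
Side-by-side slabs ⇒ two capacitors in parallel, each spanning the full gap.
C₁ = κ₁ε₀A₁/d = 1.00 × 8.85×10⁻¹² × 2.11×10⁻³ / 6.15×10⁻³ = 3.03×10⁻¹² F.
C₂ = κ₂ε₀A₂/d = 8.96 × 8.85×10⁻¹² × 4.87×10⁻³ / 6.15×10⁻³ = 6.27×10⁻¹¹ F.
C = C₁ + C₂ = 6.58×10⁻¹¹ F.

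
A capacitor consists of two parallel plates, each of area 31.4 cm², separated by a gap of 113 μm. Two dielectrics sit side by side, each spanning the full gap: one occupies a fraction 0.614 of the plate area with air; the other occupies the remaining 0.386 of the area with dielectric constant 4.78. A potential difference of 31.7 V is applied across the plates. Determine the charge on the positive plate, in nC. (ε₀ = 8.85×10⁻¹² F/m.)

A = 31.4 cm² = 3.14×10⁻³ m².
Side-by-side slabs ⇒ two capacitors in parallel, each spanning the full gap.
C₁ = κ₁ε₀A₁/d = 1.00 × 8.85×10⁻¹² × 1.93×10⁻³ / 1.13×10⁻⁴ = 1.51×10⁻¹⁰ F.
C₂ = κ₂ε₀A₂/d = 4.78 × 8.85×10⁻¹² × 1.21×10⁻³ / 1.13×10⁻⁴ = 4.54×10⁻¹⁰ F.
C = C₁ + C₂ = 6.05×10⁻¹⁰ F.
Q = CV = 6.05×10⁻¹⁰ × 31.7 = 1.92×10⁻⁸ C.

Q ≈ 19.2 nC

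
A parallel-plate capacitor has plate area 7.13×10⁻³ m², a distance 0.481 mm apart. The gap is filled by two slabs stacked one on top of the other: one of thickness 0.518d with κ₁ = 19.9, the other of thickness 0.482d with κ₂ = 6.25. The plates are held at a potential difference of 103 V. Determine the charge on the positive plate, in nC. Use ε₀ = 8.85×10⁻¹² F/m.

Q ≈ 131 nC

Stacked slabs ⇒ two capacitors in series, each with the full plate area.
C₁ = κ₁ε₀A/d₁ = 19.9 × 8.85×10⁻¹² × 7.13×10⁻³ / 2.49×10⁻⁴ = 5.04×10⁻⁹ F.
C₂ = κ₂ε₀A/d₂ = 6.25 × 8.85×10⁻¹² × 7.13×10⁻³ / 2.32×10⁻⁴ = 1.70×10⁻⁹ F.
C = (1/C₁ + 1/C₂)⁻¹ = 1.27×10⁻⁹ F.
Q = CV = 1.27×10⁻⁹ × 103 = 1.31×10⁻⁷ C.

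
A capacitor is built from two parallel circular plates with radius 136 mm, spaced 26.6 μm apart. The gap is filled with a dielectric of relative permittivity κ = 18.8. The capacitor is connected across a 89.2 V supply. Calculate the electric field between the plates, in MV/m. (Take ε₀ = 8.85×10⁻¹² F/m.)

E = V/d = 89.2 / 2.66×10⁻⁵ = 3.35×10⁶ V/m.

E ≈ 3.35 MV/m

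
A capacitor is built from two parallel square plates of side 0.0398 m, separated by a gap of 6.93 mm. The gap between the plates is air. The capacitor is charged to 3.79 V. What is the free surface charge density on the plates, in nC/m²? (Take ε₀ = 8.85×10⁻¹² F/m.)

A = (0.0398 m)² = 1.58×10⁻³ m².
C = ε₀A/d = 8.85×10⁻¹² × 1.58×10⁻³ / 6.93×10⁻³ = 2.02×10⁻¹² F.
σ = Q/A = CV/A = 2.02×10⁻¹² × 3.79 / 1.58×10⁻³ = 4.84×10⁻⁹ C/m².

σ ≈ 4.84 nC/m²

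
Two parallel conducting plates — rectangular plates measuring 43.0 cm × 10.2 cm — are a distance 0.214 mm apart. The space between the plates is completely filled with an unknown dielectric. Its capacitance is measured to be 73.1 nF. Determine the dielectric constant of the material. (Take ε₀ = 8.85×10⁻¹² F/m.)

A = 43.0 × 10.2 cm² = 4.39×10⁻² m².
κ = Cd/(ε₀A) = 7.31×10⁻⁸ × 2.14×10⁻⁴ / (8.85×10⁻¹² × 4.39×10⁻²) = 40.3.

κ ≈ 40.3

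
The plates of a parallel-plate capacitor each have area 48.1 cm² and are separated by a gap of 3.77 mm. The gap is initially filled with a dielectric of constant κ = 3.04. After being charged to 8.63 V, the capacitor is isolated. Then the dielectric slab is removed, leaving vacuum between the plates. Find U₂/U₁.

3.04

Isolated ⇒ Q is held fixed.
C₂ = 0.329 C₁ and U = Q²/(2C), so U₂/U₁ = C₁/C₂ = 3.04.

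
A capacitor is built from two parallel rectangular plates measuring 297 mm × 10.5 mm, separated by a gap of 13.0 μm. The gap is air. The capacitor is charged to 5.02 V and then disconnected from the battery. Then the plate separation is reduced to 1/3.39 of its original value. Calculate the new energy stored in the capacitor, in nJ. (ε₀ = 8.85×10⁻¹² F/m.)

7.89 nJ

A = 297 × 10.5 mm² = 3.12×10⁻³ m².
Initially C₁ = ε₀A/d = 8.85×10⁻¹² × 3.12×10⁻³ / 1.30×10⁻⁵ = 2.12×10⁻⁹ F.
U₁ = 2.67×10⁻⁸ J.
Isolated ⇒ Q is held fixed. C₂ = 3.39 C₁ and U = Q²/(2C), so U₂/U₁ = C₁/C₂ = 0.295.
U₂ = 0.295 × 2.67×10⁻⁸ = 7.89×10⁻⁹ J.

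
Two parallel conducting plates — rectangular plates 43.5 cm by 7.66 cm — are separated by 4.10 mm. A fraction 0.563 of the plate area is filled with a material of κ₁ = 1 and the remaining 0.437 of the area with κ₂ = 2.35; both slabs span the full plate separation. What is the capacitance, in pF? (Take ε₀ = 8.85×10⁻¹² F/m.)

C ≈ 114 pF

A = 43.5 × 7.66 cm² = 3.33×10⁻² m².
Side-by-side slabs ⇒ two capacitors in parallel, each spanning the full gap.
C₁ = κ₁ε₀A₁/d = 1.00 × 8.85×10⁻¹² × 1.88×10⁻² / 4.10×10⁻³ = 4.05×10⁻¹¹ F.
C₂ = κ₂ε₀A₂/d = 2.35 × 8.85×10⁻¹² × 1.46×10⁻² / 4.10×10⁻³ = 7.39×10⁻¹¹ F.
C = C₁ + C₂ = 1.14×10⁻¹⁰ F.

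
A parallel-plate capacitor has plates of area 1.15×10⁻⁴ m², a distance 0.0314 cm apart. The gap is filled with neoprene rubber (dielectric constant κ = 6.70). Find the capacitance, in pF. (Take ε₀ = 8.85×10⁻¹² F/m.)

C = κε₀A/d = 6.70 × 8.85×10⁻¹² × 1.15×10⁻⁴ / 3.14×10⁻⁴ = 2.17×10⁻¹¹ F.

21.7 pF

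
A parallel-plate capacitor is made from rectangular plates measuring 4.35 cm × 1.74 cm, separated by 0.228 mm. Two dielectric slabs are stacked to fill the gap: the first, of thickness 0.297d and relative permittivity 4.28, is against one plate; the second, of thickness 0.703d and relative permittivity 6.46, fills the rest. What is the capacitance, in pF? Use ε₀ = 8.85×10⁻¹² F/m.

165 pF

A = 4.35 × 1.74 cm² = 7.57×10⁻⁴ m².
Stacked slabs ⇒ two capacitors in series, each with the full plate area.
C₁ = κ₁ε₀A/d₁ = 4.28 × 8.85×10⁻¹² × 7.57×10⁻⁴ / 6.77×10⁻⁵ = 4.23×10⁻¹⁰ F.
C₂ = κ₂ε₀A/d₂ = 6.46 × 8.85×10⁻¹² × 7.57×10⁻⁴ / 1.60×10⁻⁴ = 2.70×10⁻¹⁰ F.
C = (1/C₁ + 1/C₂)⁻¹ = 1.65×10⁻¹⁰ F.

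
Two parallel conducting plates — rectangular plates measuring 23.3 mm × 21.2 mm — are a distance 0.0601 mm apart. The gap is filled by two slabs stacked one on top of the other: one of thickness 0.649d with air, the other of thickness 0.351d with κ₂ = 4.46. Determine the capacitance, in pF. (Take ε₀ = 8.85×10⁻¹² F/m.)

A = 23.3 × 21.2 mm² = 4.94×10⁻⁴ m².
Stacked slabs ⇒ two capacitors in series, each with the full plate area.
C₁ = κ₁ε₀A/d₁ = 1.00 × 8.85×10⁻¹² × 4.94×10⁻⁴ / 3.90×10⁻⁵ = 1.12×10⁻¹⁰ F.
C₂ = κ₂ε₀A/d₂ = 4.46 × 8.85×10⁻¹² × 4.94×10⁻⁴ / 2.11×10⁻⁵ = 9.24×10⁻¹⁰ F.
C = (1/C₁ + 1/C₂)⁻¹ = 10.00×10⁻¹¹ F.

100.0 pF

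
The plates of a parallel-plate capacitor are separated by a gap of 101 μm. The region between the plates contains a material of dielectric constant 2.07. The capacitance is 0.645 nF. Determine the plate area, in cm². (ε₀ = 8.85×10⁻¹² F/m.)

A ≈ 35.6 cm²

A = Cd/(κε₀) = 6.45×10⁻¹⁰ × 1.01×10⁻⁴ / (2.07 × 8.85×10⁻¹²) = 3.56×10⁻³ m².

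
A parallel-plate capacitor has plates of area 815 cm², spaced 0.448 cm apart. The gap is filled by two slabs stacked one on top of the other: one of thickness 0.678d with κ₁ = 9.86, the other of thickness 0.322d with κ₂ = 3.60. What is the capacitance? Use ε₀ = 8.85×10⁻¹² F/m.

A = 815 cm² = 8.15×10⁻² m².
Stacked slabs ⇒ two capacitors in series, each with the full plate area.
C₁ = κ₁ε₀A/d₁ = 9.86 × 8.85×10⁻¹² × 8.15×10⁻² / 3.04×10⁻³ = 2.34×10⁻⁹ F.
C₂ = κ₂ε₀A/d₂ = 3.60 × 8.85×10⁻¹² × 8.15×10⁻² / 1.44×10⁻³ = 1.80×10⁻⁹ F.
C = (1/C₁ + 1/C₂)⁻¹ = 1.02×10⁻⁹ F.

C ≈ 1.02 nF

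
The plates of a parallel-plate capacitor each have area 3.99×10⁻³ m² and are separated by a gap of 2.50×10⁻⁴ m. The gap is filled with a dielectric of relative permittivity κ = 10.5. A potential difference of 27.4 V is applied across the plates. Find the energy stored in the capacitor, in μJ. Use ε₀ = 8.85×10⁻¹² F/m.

0.557 μJ

C = κε₀A/d = 10.5 × 8.85×10⁻¹² × 3.99×10⁻³ / 2.50×10⁻⁴ = 1.48×10⁻⁹ F.
U = ½CV² = ½ × 1.48×10⁻⁹ × (27.4)² = 5.57×10⁻⁷ J.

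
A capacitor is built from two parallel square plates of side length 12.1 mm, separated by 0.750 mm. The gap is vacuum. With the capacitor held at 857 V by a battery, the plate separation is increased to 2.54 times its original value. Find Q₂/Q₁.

Q₂/Q₁ ≈ 0.394

Battery connected ⇒ V is held fixed.
C₂ = 0.394 C₁ and Q = CV, so Q₂/Q₁ = C₂/C₁ = 0.394.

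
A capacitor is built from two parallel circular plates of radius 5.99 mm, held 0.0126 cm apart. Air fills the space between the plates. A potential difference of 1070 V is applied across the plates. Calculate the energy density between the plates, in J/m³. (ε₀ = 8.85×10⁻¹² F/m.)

E = V/d = 1070 / 1.26×10⁻⁴ = 8.49×10⁶ V/m.
u = ½ε₀E² = ½ × 8.85×10⁻¹² × (8.49×10⁶)² = 3.19×10² J/m³.

319 J/m³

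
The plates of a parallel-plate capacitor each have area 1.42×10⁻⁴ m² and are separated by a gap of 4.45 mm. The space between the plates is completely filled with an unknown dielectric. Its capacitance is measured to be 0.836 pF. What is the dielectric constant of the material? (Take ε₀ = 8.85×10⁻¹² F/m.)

κ = Cd/(ε₀A) = 8.36×10⁻¹³ × 4.45×10⁻³ / (8.85×10⁻¹² × 1.42×10⁻⁴) = 2.96.

κ ≈ 2.96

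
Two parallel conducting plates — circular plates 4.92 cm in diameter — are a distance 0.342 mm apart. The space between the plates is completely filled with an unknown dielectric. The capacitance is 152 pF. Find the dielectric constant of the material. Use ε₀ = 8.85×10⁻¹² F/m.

A = π(4.92/2 cm)² = 1.90×10⁻³ m².
κ = Cd/(ε₀A) = 1.52×10⁻¹⁰ × 3.42×10⁻⁴ / (8.85×10⁻¹² × 1.90×10⁻³) = 3.09.

3.09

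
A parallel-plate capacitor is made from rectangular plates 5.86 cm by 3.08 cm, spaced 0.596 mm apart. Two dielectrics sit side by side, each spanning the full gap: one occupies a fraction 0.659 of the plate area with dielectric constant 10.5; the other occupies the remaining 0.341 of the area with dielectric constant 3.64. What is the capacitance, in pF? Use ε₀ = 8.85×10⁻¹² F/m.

A = 5.86 × 3.08 cm² = 1.80×10⁻³ m².
Side-by-side slabs ⇒ two capacitors in parallel, each spanning the full gap.
C₁ = κ₁ε₀A₁/d = 10.5 × 8.85×10⁻¹² × 1.19×10⁻³ / 5.96×10⁻⁴ = 1.85×10⁻¹⁰ F.
C₂ = κ₂ε₀A₂/d = 3.64 × 8.85×10⁻¹² × 6.15×10⁻⁴ / 5.96×10⁻⁴ = 3.33×10⁻¹¹ F.
C = C₁ + C₂ = 2.19×10⁻¹⁰ F.

C ≈ 219 pF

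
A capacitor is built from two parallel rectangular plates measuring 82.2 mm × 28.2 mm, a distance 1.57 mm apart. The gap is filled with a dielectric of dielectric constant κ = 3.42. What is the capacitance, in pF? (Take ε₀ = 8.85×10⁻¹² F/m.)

C ≈ 44.7 pF

A = 82.2 × 28.2 mm² = 2.32×10⁻³ m².
C = κε₀A/d = 3.42 × 8.85×10⁻¹² × 2.32×10⁻³ / 1.57×10⁻³ = 4.47×10⁻¹¹ F.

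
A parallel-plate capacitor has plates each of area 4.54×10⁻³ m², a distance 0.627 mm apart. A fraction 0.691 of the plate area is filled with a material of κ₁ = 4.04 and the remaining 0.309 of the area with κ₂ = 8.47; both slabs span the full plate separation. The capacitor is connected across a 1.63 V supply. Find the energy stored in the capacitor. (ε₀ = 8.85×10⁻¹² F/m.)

Side-by-side slabs ⇒ two capacitors in parallel, each spanning the full gap.
C₁ = κ₁ε₀A₁/d = 4.04 × 8.85×10⁻¹² × 3.14×10⁻³ / 6.27×10⁻⁴ = 1.79×10⁻¹⁰ F.
C₂ = κ₂ε₀A₂/d = 8.47 × 8.85×10⁻¹² × 1.40×10⁻³ / 6.27×10⁻⁴ = 1.68×10⁻¹⁰ F.
C = C₁ + C₂ = 3.47×10⁻¹⁰ F.
U = ½CV² = ½ × 3.47×10⁻¹⁰ × (1.63)² = 4.60×10⁻¹⁰ J.

U ≈ 460 pJ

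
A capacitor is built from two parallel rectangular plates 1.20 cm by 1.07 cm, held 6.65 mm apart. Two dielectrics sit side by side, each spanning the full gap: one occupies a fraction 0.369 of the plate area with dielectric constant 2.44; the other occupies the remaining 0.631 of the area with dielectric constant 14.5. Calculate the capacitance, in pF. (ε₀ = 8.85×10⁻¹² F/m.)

C ≈ 1.72 pF

A = 1.20 × 1.07 cm² = 1.28×10⁻⁴ m².
Side-by-side slabs ⇒ two capacitors in parallel, each spanning the full gap.
C₁ = κ₁ε₀A₁/d = 2.44 × 8.85×10⁻¹² × 4.74×10⁻⁵ / 6.65×10⁻³ = 1.54×10⁻¹³ F.
C₂ = κ₂ε₀A₂/d = 14.5 × 8.85×10⁻¹² × 8.10×10⁻⁵ / 6.65×10⁻³ = 1.56×10⁻¹² F.
C = C₁ + C₂ = 1.72×10⁻¹² F.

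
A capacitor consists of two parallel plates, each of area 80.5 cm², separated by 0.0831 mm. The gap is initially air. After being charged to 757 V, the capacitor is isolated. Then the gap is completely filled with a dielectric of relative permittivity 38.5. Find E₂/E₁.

Isolated ⇒ Q is held fixed.
V₂ = Q/C₂ = V₁/38.5; E = V/d, so E₂/E₁ = (V₂/V₁)(d₁/d₂) = 0.0260.

E₂/E₁ ≈ 0.0260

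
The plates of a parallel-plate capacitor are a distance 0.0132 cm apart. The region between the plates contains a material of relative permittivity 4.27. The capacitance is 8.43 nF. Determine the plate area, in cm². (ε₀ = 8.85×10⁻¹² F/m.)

A ≈ 294 cm²

A = Cd/(κε₀) = 8.43×10⁻⁹ × 1.32×10⁻⁴ / (4.27 × 8.85×10⁻¹²) = 2.94×10⁻² m².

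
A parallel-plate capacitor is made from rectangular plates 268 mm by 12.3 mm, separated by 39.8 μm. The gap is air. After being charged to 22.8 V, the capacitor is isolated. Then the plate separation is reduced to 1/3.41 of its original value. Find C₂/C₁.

C = ε₀A/d scales as 1/d, so C₂/C₁ = d₁/d₂ = 3.41.

C₂/C₁ ≈ 3.41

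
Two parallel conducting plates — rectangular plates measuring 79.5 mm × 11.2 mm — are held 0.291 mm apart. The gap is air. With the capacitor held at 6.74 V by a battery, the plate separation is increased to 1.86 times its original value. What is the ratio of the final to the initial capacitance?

C = ε₀A/d scales as 1/d, so C₂/C₁ = d₁/d₂ = 1/1.86 = 0.538.

C₂/C₁ ≈ 0.538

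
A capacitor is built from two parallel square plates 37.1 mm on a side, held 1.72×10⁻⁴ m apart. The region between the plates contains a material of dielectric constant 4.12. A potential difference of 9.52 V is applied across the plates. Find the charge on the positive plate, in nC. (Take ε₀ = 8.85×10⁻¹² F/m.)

A = (37.1 mm)² = 1.38×10⁻³ m².
C = κε₀A/d = 4.12 × 8.85×10⁻¹² × 1.38×10⁻³ / 1.72×10⁻⁴ = 2.92×10⁻¹⁰ F.
Q = CV = 2.92×10⁻¹⁰ × 9.52 = 2.78×10⁻⁹ C.

2.78 nC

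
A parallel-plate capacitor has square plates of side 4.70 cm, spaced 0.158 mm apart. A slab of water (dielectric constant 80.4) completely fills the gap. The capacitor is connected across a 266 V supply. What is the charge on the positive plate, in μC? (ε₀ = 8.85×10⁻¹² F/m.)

A = (4.70 cm)² = 2.21×10⁻³ m².
C = κε₀A/d = 80.4 × 8.85×10⁻¹² × 2.21×10⁻³ / 1.58×10⁻⁴ = 9.95×10⁻⁹ F.
Q = CV = 9.95×10⁻⁹ × 266 = 2.65×10⁻⁶ C.

Q ≈ 2.65 μC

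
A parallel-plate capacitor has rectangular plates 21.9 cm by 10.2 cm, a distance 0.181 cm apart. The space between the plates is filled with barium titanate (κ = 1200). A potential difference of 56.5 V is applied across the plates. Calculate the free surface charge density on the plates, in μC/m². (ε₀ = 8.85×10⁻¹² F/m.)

σ ≈ 332 μC/m²

A = 21.9 × 10.2 cm² = 2.23×10⁻² m².
C = κε₀A/d = 1200 × 8.85×10⁻¹² × 2.23×10⁻² / 1.81×10⁻³ = 1.31×10⁻⁷ F.
σ = Q/A = CV/A = 1.31×10⁻⁷ × 56.5 / 2.23×10⁻² = 3.32×10⁻⁴ C/m².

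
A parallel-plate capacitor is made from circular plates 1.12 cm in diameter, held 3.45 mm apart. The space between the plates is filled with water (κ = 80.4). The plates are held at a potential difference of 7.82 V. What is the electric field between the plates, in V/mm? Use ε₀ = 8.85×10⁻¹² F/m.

E = V/d = 7.82 / 3.45×10⁻³ = 2.27×10³ V/m.

2.27 V/mm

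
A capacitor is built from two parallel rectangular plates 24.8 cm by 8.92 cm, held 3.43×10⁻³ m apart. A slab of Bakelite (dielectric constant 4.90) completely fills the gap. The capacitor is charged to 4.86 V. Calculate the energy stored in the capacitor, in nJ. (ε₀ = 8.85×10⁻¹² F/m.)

3.30 nJ

A = 24.8 × 8.92 cm² = 2.21×10⁻² m².
C = κε₀A/d = 4.90 × 8.85×10⁻¹² × 2.21×10⁻² / 3.43×10⁻³ = 2.80×10⁻¹⁰ F.
U = ½CV² = ½ × 2.80×10⁻¹⁰ × (4.86)² = 3.30×10⁻⁹ J.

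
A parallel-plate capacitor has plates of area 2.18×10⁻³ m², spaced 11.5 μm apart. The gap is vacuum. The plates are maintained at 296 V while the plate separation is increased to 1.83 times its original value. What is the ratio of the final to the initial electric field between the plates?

E₂/E₁ ≈ 0.546

Battery connected ⇒ V is held fixed.
E = V/d, so E₂/E₁ = d₁/d₂ = 0.546.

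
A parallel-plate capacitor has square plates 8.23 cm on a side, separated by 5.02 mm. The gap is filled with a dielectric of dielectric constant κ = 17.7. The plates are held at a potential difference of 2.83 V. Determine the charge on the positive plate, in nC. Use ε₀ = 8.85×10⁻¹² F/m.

A = (8.23 cm)² = 6.77×10⁻³ m².
C = κε₀A/d = 17.7 × 8.85×10⁻¹² × 6.77×10⁻³ / 5.02×10⁻³ = 2.11×10⁻¹⁰ F.
Q = CV = 2.11×10⁻¹⁰ × 2.83 = 5.98×10⁻¹⁰ C.

0.598 nC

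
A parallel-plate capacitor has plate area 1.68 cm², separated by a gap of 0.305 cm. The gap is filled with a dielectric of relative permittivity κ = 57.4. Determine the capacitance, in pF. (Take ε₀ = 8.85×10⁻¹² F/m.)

A = 1.68 cm² = 1.68×10⁻⁴ m².
C = κε₀A/d = 57.4 × 8.85×10⁻¹² × 1.68×10⁻⁴ / 3.05×10⁻³ = 2.80×10⁻¹¹ F.

C ≈ 28.0 pF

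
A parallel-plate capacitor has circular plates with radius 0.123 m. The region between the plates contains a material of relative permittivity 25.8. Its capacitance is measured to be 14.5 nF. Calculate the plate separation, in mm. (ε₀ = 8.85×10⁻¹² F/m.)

0.748 mm

A = π(0.123 m)² = 4.75×10⁻² m².
d = κε₀A/C = 25.8 × 8.85×10⁻¹² × 4.75×10⁻² / 1.45×10⁻⁸ = 7.48×10⁻⁴ m.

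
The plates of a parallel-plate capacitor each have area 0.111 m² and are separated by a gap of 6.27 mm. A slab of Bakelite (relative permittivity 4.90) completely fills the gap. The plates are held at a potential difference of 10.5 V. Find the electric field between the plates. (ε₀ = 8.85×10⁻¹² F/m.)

E = V/d = 10.5 / 6.27×10⁻³ = 1.67×10³ V/m.

1.67 kV/m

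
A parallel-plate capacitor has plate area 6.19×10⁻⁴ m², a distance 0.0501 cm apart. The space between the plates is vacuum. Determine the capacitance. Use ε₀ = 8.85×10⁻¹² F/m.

10.9 pF

C = ε₀A/d = 8.85×10⁻¹² × 6.19×10⁻⁴ / 5.01×10⁻⁴ = 1.09×10⁻¹¹ F.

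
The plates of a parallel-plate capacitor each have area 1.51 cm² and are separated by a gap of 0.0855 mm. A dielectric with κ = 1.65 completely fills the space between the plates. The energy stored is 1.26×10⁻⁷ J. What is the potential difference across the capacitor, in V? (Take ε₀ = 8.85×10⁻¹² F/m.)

98.9 V

A = 1.51 cm² = 1.51×10⁻⁴ m².
C = κε₀A/d = 1.65 × 8.85×10⁻¹² × 1.51×10⁻⁴ / 8.55×10⁻⁵ = 2.58×10⁻¹¹ F.
V = √(2U/C) = √(2 × 1.26×10⁻⁷ / 2.58×10⁻¹¹) = 98.9 V.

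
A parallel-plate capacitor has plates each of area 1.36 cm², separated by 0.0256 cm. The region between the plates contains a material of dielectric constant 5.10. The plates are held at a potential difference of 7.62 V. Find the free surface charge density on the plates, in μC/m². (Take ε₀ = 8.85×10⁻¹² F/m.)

σ ≈ 1.34 μC/m²

A = 1.36 cm² = 1.36×10⁻⁴ m².
C = κε₀A/d = 5.10 × 8.85×10⁻¹² × 1.36×10⁻⁴ / 2.56×10⁻⁴ = 2.40×10⁻¹¹ F.
σ = Q/A = CV/A = 2.40×10⁻¹¹ × 7.62 / 1.36×10⁻⁴ = 1.34×10⁻⁶ C/m².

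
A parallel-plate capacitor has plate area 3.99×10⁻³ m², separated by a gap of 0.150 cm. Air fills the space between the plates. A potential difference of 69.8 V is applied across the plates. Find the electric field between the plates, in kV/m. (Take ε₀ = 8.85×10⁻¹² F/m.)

46.5 kV/m

E = V/d = 69.8 / 1.50×10⁻³ = 4.65×10⁴ V/m.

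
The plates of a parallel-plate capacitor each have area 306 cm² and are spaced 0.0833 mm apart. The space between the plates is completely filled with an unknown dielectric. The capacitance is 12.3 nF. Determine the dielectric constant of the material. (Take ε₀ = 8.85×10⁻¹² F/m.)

3.78

A = 306 cm² = 3.06×10⁻² m².
κ = Cd/(ε₀A) = 1.23×10⁻⁸ × 8.33×10⁻⁵ / (8.85×10⁻¹² × 3.06×10⁻²) = 3.78.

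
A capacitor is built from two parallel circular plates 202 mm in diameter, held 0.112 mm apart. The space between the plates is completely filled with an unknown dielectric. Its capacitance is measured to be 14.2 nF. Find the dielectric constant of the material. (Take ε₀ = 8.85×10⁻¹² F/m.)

κ ≈ 5.61

A = π(202/2 mm)² = 3.20×10⁻² m².
κ = Cd/(ε₀A) = 1.42×10⁻⁸ × 1.12×10⁻⁴ / (8.85×10⁻¹² × 3.20×10⁻²) = 5.61.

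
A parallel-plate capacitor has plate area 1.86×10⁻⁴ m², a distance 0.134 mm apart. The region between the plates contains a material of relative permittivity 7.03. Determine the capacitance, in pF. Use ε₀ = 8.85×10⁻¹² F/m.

C = κε₀A/d = 7.03 × 8.85×10⁻¹² × 1.86×10⁻⁴ / 1.34×10⁻⁴ = 8.64×10⁻¹¹ F.

86.4 pF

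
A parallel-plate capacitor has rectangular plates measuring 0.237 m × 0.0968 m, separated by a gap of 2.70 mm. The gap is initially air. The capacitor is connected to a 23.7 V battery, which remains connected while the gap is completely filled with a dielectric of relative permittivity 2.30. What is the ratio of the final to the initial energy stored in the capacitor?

Battery connected ⇒ V is held fixed.
C₂ = 2.30 C₁ and U = ½CV², so U₂/U₁ = C₂/C₁ = 2.30.

U₂/U₁ ≈ 2.30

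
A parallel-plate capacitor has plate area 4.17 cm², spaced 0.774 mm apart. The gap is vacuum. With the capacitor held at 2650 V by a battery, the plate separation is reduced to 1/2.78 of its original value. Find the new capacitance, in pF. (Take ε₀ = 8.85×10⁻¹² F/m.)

C ≈ 13.3 pF

A = 4.17 cm² = 4.17×10⁻⁴ m².
Initially C₁ = ε₀A/d = 8.85×10⁻¹² × 4.17×10⁻⁴ / 7.74×10⁻⁴ = 4.77×10⁻¹² F.
C = ε₀A/d scales as 1/d, so C₂/C₁ = d₁/d₂ = 2.78.
C₂ = 2.78 × 4.77×10⁻¹² = 1.33×10⁻¹¹ F.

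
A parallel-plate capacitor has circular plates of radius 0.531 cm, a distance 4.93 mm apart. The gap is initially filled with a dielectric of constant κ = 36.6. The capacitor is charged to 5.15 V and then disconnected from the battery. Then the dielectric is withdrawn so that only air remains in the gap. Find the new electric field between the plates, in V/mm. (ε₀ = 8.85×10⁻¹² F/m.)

A = π(0.531 cm)² = 8.86×10⁻⁵ m².
Initially C₁ = κε₀A/d = 36.6 × 8.85×10⁻¹² × 8.86×10⁻⁵ / 4.93×10⁻³ = 5.82×10⁻¹² F.
E₁ = 1.04×10³ V/m.
Isolated ⇒ Q is held fixed. V₂ = Q/C₂ = V₁/0.0273; E = V/d, so E₂/E₁ = (V₂/V₁)(d₁/d₂) = 36.6.
E₂ = 36.6 × 1.04×10³ = 3.82×10⁴ V/m.

E ≈ 38.2 V/mm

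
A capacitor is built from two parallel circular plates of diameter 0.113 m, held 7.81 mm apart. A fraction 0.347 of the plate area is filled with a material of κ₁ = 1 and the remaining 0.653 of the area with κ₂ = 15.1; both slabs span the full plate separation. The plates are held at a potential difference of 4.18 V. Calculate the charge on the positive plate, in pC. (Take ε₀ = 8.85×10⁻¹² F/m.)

485 pC

A = π(0.113/2 m)² = 1.00×10⁻² m².
Side-by-side slabs ⇒ two capacitors in parallel, each spanning the full gap.
C₁ = κ₁ε₀A₁/d = 1.00 × 8.85×10⁻¹² × 3.48×10⁻³ / 7.81×10⁻³ = 3.94×10⁻¹² F.
C₂ = κ₂ε₀A₂/d = 15.1 × 8.85×10⁻¹² × 6.55×10⁻³ / 7.81×10⁻³ = 1.12×10⁻¹⁰ F.
C = C₁ + C₂ = 1.16×10⁻¹⁰ F.
Q = CV = 1.16×10⁻¹⁰ × 4.18 = 4.85×10⁻¹⁰ C.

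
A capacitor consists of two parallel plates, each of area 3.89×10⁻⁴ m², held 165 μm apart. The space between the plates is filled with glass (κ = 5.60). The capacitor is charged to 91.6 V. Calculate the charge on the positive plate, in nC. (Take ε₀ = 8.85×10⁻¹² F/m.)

C = κε₀A/d = 5.60 × 8.85×10⁻¹² × 3.89×10⁻⁴ / 1.65×10⁻⁴ = 1.17×10⁻¹⁰ F.
Q = CV = 1.17×10⁻¹⁰ × 91.6 = 1.07×10⁻⁸ C.

10.7 nC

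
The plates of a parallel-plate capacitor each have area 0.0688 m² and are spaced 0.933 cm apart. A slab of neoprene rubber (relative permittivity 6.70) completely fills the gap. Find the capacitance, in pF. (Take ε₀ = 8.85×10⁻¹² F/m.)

C = κε₀A/d = 6.70 × 8.85×10⁻¹² × 6.88×10⁻² / 9.33×10⁻³ = 4.37×10⁻¹⁰ F.

C ≈ 437 pF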